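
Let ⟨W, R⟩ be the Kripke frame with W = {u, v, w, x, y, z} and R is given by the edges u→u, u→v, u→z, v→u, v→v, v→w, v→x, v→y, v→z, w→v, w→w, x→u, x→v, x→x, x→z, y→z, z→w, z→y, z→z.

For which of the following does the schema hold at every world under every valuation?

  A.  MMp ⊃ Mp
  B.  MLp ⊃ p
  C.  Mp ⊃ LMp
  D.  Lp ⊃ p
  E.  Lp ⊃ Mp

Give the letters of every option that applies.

E

R is not reflexive: not y R y.
R is not symmetric: u R z but not z R u.
R is not transitive: u R v and v R w but not u R w.
R is not euclidean: u R z and u R u but not z R u.
R is serial: every world has an R-successor.
(A) the dual of axiom 4: valid iff R is transitive. R is not transitive — not valid.
(B) the dual of axiom B: valid iff R is symmetric. R is not symmetric — not valid.
(C) Mp ⊃ LMp (axiom 5) characterises the euclidean frames. R is not euclidean — not valid.
(D) Lp ⊃ p is axiom T; it is valid on a frame exactly when R is reflexive. R is not reflexive, so not valid.
(E) Lp ⊃ Mp is axiom D; it is valid on a frame exactly when R is serial. R is serial, so valid.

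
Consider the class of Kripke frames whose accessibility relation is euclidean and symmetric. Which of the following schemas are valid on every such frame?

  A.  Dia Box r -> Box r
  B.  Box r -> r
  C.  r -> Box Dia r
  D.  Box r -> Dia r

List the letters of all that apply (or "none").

A symmetric euclidean relation is transitive (uRv and vRw give vRu by symmetry, then uRw by the euclidean condition, applied at v).
(A) the dual of axiom 5: valid iff R is euclidean. Every such R is euclidean — valid.
(B) Box r -> r is axiom T, which corresponds to reflexivity. Such an R need not be reflexive — not valid.
(C) r -> Box Dia r (axiom B) characterises the symmetric frames. Every such R is symmetric — valid.
(D) Box r -> Dia r is axiom D; it is valid on a frame exactly when R is serial. Such an R need not be serial, so not valid.

A, C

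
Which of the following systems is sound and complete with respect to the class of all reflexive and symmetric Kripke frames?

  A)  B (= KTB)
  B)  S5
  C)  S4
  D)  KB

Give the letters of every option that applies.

(A) B (= KTB) is determined by exactly this class.
(B) S5 is determined by the class of reflexive, symmetric, and transitive frames.
(C) S4 is determined by the class of reflexive and transitive frames.
(D) KB is determined by the class of symmetric frames.

A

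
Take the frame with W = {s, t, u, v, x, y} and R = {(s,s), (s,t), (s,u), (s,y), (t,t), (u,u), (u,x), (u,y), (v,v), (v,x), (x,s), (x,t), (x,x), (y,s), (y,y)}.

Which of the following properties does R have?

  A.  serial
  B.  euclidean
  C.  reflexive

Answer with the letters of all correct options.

A, C

(A) serial: every world has an R-successor.
(B) not euclidean: s R t and s R s but not t R s.
(C) reflexive: each world relates to itself.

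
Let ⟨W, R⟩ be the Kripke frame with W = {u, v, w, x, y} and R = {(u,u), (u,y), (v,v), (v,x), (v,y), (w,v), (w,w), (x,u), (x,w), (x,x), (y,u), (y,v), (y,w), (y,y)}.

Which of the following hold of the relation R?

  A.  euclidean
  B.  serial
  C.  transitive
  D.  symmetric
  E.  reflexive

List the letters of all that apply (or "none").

(A) not euclidean: v R x and v R v but not x R v.
(B) serial: every world has an R-successor.
(C) not transitive: u R y and y R v but not u R v.
(D) not symmetric: v R x but not x R v.
(E) reflexive: each world relates to itself.

B, E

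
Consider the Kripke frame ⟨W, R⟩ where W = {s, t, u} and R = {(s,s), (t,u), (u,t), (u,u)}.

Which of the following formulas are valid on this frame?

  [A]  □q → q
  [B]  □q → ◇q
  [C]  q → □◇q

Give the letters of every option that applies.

B, C

R is not reflexive: not t R t.
R is symmetric: every R-edge is matched by its reverse.
R is serial: every world has an R-successor.
(A) □q → q is axiom T, which corresponds to reflexivity. R is not reflexive — not valid.
(B) axiom D: valid iff R is serial. R is serial — valid.
(C) axiom B: valid iff R is symmetric. R is symmetric — valid.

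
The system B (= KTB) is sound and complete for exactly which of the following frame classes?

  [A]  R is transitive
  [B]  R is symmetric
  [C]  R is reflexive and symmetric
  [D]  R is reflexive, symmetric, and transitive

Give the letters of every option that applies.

(A) this class determines K4, not B (= KTB).
(B) this class determines KB, not B (= KTB).
(C) B (= KTB) is sound and complete for exactly this class.
(D) this class determines S5, not B (= KTB).

C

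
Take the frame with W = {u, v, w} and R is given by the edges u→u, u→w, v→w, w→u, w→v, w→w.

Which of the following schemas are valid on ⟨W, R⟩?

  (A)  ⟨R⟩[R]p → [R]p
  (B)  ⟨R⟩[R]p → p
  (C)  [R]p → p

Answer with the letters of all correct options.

B

R is not reflexive: not v R v.
R is symmetric: every R-edge is matched by its reverse.
R is not euclidean: w R u and w R v but not u R v.
(A) the dual of axiom 5: valid iff R is euclidean. R is not euclidean — not valid.
(B) the dual of axiom B: valid iff R is symmetric. R is symmetric — valid.
(C) axiom T: valid iff R is reflexive. R is not reflexive — not valid.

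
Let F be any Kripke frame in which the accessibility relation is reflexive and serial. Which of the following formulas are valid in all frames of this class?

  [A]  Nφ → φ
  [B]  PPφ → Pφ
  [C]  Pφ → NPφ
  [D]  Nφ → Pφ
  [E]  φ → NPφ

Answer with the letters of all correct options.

(A) axiom T: valid iff R is reflexive. Every such R is reflexive — valid.
(B) PPφ → Pφ is the dual of axiom 4; it is valid on a frame exactly when R is transitive. Such an R need not be transitive, so not valid.
(C) axiom 5: valid iff R is euclidean. Such an R need not be euclidean — not valid.
(D) axiom D: valid iff R is serial. Every such R is serial — valid.
(E) φ → NPφ is axiom B, which corresponds to symmetry. Such an R need not be symmetric — not valid.

A, D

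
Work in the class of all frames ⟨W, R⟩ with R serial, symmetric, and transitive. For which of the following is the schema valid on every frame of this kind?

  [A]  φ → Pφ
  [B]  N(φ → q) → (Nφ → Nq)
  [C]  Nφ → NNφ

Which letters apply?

A serial symmetric transitive relation is reflexive (take any v with uRv; symmetry gives vRu and transitivity gives uRu), hence an equivalence relation.
(A) the dual of axiom T: valid iff R is reflexive. Every such R is reflexive — valid.
(B) N(φ → q) → (Nφ → Nq) is the K axiom; it holds on all frames — valid.
(C) Nφ → NNφ is axiom 4; it is valid on a frame exactly when R is transitive. Every such R is transitive, so valid.

A, B, C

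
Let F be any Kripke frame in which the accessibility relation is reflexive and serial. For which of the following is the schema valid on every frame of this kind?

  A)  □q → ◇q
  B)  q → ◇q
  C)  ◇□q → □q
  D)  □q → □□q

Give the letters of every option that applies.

(A) axiom D: valid iff R is serial. Every such R is serial — valid.
(B) q → ◇q is the dual of axiom T; it is valid on a frame exactly when R is reflexive. Every such R is reflexive, so valid.
(C) the dual of axiom 5: valid iff R is euclidean. Such an R need not be euclidean — not valid.
(D) □q → □□q (axiom 4) characterises the transitive frames. Such an R need not be transitive — not valid.

A, B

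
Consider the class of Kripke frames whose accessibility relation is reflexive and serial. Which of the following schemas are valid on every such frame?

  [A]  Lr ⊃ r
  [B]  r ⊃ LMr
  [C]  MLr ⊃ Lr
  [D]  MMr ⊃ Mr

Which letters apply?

A

(A) axiom T: valid iff R is reflexive. Every such R is reflexive — valid.
(B) r ⊃ LMr is axiom B; it is valid on a frame exactly when R is symmetric. Such an R need not be symmetric, so not valid.
(C) the dual of axiom 5: valid iff R is euclidean. Such an R need not be euclidean — not valid.
(D) the dual of axiom 4: valid iff R is transitive. Such an R need not be transitive — not valid.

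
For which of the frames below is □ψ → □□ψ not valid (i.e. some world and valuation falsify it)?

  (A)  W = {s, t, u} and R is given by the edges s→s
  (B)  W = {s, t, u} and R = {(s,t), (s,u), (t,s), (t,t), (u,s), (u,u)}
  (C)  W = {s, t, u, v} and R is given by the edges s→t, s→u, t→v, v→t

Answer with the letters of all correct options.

B, C

The schema □ψ → □□ψ is axiom 4; it is valid on a frame iff R is transitive.
(A) R is transitive (R is closed under composition), so the schema is valid here.
(B) R is not transitive (s R t and t R s but not s R s), so the schema fails here.
(C) R is not transitive (s R t and t R v but not s R v), so the schema fails here.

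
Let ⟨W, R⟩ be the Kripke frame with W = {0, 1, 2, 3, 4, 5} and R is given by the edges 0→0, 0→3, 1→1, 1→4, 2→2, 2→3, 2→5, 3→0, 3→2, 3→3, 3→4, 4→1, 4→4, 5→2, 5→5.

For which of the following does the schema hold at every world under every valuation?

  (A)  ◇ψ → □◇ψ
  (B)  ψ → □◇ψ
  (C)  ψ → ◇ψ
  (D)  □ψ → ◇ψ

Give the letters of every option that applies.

C, D

R is reflexive: each world relates to itself.
R is not symmetric: 3 R 4 but not 4 R 3.
R is not euclidean: 2 R 3 and 2 R 5 but not 3 R 5.
R is serial: every world has an R-successor.
(A) ◇ψ → □◇ψ is axiom 5, which corresponds to the euclidean property. R is not euclidean — not valid.
(B) ψ → □◇ψ is axiom B; it is valid on a frame exactly when R is symmetric. R is not symmetric, so not valid.
(C) ψ → ◇ψ is the dual of axiom T; it is valid on a frame exactly when R is reflexive. R is reflexive, so valid.
(D) □ψ → ◇ψ is axiom D, which corresponds to seriality. R is serial — valid.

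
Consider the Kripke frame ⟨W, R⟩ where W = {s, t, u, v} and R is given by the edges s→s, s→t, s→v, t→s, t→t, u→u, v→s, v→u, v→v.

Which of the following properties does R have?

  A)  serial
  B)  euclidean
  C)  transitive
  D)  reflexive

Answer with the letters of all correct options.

A, D

(A) serial: every world has an R-successor.
(B) not euclidean: s R t and s R v but not t R v.
(C) not transitive: s R v and v R u but not s R u.
(D) reflexive: each world relates to itself.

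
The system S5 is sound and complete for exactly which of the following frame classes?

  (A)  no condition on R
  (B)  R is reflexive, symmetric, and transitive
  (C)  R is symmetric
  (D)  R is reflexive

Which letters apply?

(A) this class determines K, not S5.
(B) S5 is sound and complete for exactly this class.
(C) this class determines KB, not S5.
(D) this class determines T (= KT), not S5.

B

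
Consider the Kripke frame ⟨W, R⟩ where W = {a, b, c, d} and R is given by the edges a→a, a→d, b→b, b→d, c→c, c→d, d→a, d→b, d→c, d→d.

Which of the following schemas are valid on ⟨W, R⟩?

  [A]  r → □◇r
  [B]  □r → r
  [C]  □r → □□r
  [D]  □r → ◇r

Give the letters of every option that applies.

A, B, D

R is reflexive: each world relates to itself.
R is symmetric: every R-edge is matched by its reverse.
R is not transitive: a R d and d R b but not a R b.
R is serial: every world has an R-successor.
(A) r → □◇r is axiom B; it is valid on a frame exactly when R is symmetric. R is symmetric, so valid.
(B) axiom T: valid iff R is reflexive. R is reflexive — valid.
(C) □r → □□r (axiom 4) characterises the transitive frames. R is not transitive — not valid.
(D) □r → ◇r (axiom D) characterises the serial frames. R is serial — valid.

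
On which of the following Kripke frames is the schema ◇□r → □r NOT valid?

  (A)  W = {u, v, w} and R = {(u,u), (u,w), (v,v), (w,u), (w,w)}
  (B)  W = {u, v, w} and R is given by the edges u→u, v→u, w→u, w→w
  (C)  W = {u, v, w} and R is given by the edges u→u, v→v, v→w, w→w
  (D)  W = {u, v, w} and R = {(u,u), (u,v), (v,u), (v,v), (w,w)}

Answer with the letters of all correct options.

The schema ◇□r → □r is the dual of axiom 5; it is valid on a frame iff R is euclidean.
(A) R is euclidean (any two R-successors of the same world are R-related), so the schema is valid here.
(B) R is not euclidean (w R u and w R w but not u R w), so the schema fails here.
(C) R is not euclidean (v R w and v R v but not w R v), so the schema fails here.
(D) R is euclidean (any two R-successors of the same world are R-related), so the schema is valid here.

B, C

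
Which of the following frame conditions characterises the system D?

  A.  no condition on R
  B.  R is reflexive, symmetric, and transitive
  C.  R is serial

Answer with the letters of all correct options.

(A) this class determines K, not D.
(B) this class determines S5, not D.
(C) D is sound and complete for exactly this class.

C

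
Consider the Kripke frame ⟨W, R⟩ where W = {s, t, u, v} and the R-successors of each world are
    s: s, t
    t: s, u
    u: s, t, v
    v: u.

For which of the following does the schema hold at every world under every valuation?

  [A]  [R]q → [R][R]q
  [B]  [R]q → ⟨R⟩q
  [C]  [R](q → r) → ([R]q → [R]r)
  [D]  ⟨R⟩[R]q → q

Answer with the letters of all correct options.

R is not symmetric: u R s but not s R u.
R is not transitive: s R t and t R u but not s R u.
R is serial: every world has an R-successor.
(A) [R]q → [R][R]q (axiom 4) characterises the transitive frames. R is not transitive — not valid.
(B) [R]q → ⟨R⟩q (axiom D) characterises the serial frames. R is serial — valid.
(C) [R](q → r) → ([R]q → [R]r) is the K axiom; it holds on all frames — valid.
(D) ⟨R⟩[R]q → q (the dual of axiom B) characterises the symmetric frames. R is not symmetric — not valid.

B, C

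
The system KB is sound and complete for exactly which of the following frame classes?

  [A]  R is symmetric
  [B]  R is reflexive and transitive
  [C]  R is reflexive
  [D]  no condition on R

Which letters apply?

A

(A) KB is sound and complete for exactly this class.
(B) this class determines S4, not KB.
(C) this class determines T (= KT), not KB.
(D) this class determines K, not KB.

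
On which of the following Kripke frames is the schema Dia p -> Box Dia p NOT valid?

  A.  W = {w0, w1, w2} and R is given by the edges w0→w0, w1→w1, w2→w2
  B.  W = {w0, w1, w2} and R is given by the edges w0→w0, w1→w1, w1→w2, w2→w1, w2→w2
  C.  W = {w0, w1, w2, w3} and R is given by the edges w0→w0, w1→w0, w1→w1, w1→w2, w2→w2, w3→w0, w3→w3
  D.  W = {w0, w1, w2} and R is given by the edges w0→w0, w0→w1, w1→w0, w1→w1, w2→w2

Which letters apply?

The schema Dia p -> Box Dia p is axiom 5; it is valid on a frame iff R is euclidean.
(A) R is euclidean (any two R-successors of the same world are R-related), so the schema is valid here.
(B) R is euclidean (any two R-successors of the same world are R-related), so the schema is valid here.
(C) R is not euclidean (w1 R w0 and w1 R w1 but not w0 R w1), so the schema fails here.
(D) R is euclidean (any two R-successors of the same world are R-related), so the schema is valid here.

C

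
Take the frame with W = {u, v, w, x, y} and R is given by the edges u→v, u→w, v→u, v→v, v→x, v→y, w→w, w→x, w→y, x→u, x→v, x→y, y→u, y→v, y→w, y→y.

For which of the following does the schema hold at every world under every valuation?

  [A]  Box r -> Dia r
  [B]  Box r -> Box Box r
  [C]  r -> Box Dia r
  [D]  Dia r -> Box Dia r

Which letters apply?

R is not symmetric: u R w but not w R u.
R is not transitive: u R v and v R u but not u R u.
R is not euclidean: u R v and u R w but not v R w.
R is serial: every world has an R-successor.
(A) Box r -> Dia r (axiom D) characterises the serial frames. R is serial — valid.
(B) Box r -> Box Box r is axiom 4, which corresponds to transitivity. R is not transitive — not valid.
(C) axiom B: valid iff R is symmetric. R is not symmetric — not valid.
(D) Dia r -> Box Dia r (axiom 5) characterises the euclidean frames. R is not euclidean — not valid.

A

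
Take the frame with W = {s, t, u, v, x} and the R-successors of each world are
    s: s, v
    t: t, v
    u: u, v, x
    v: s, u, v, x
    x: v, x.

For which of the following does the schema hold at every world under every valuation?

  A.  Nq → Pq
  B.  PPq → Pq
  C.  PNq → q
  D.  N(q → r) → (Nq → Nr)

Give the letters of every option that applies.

A, D

R is not symmetric: t R v but not v R t.
R is not transitive: s R v and v R u but not s R u.
R is serial: every world has an R-successor.
(A) Nq → Pq is axiom D; it is valid on a frame exactly when R is serial. R is serial, so valid.
(B) PPq → Pq is the dual of axiom 4; it is valid on a frame exactly when R is transitive. R is not transitive, so not valid.
(C) PNq → q is the dual of axiom B; it is valid on a frame exactly when R is symmetric. R is not symmetric, so not valid.
(D) N(q → r) → (Nq → Nr) is axiom K, valid on every Kripke frame — valid.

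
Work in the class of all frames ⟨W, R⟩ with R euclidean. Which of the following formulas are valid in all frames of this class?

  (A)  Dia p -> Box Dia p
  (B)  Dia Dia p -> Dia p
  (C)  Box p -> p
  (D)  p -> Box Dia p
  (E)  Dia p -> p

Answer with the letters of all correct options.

A

(A) Dia p -> Box Dia p is axiom 5, which corresponds to the euclidean property. Every such R is euclidean — valid.
(B) Dia Dia p -> Dia p is the dual of axiom 4; it is valid on a frame exactly when R is transitive. Such an R need not be transitive, so not valid.
(C) Box p -> p is axiom T; it is valid on a frame exactly when R is reflexive. Such an R need not be reflexive, so not valid.
(D) axiom B: valid iff R is symmetric. Such an R need not be symmetric — not valid.
(E) Dia p -> p is the converse of T; it holds exactly when R ⊆ identity. Such an R need not be a subset of the identity — not valid.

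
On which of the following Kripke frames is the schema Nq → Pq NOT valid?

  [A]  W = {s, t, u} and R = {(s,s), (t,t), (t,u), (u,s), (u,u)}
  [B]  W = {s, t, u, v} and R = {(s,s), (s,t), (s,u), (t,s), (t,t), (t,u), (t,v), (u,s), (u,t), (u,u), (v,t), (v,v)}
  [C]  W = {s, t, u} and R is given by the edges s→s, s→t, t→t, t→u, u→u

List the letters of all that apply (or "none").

The schema Nq → Pq is axiom D; it is valid on a frame iff R is serial.
(A) R is serial (every world has an R-successor), so the schema is valid here.
(B) R is serial (every world has an R-successor), so the schema is valid here.
(C) R is serial (every world has an R-successor), so the schema is valid here.

none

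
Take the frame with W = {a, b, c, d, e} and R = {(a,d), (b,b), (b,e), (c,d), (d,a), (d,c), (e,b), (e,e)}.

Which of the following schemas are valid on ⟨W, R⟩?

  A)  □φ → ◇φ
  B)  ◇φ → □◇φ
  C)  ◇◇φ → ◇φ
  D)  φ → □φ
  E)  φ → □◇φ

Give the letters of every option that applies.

R is symmetric: every R-edge is matched by its reverse.
R is not transitive: a R d and d R a but not a R a.
R is not euclidean: d R a and d R c but not a R c.
R is serial: every world has an R-successor.
R is not a subset of the identity: a R d with a ≠ d.
(A) □φ → ◇φ is axiom D, which corresponds to seriality. R is serial — valid.
(B) ◇φ → □◇φ is axiom 5, which corresponds to the euclidean property. R is not euclidean — not valid.
(C) the dual of axiom 4: valid iff R is transitive. R is not transitive — not valid.
(D) φ → □φ (equivalent to ◇p→p) corresponds to R being a subset of the identity. Here R ⊄ identity, so not valid.
(E) φ → □◇φ is axiom B; it is valid on a frame exactly when R is symmetric. R is symmetric, so valid.

A, E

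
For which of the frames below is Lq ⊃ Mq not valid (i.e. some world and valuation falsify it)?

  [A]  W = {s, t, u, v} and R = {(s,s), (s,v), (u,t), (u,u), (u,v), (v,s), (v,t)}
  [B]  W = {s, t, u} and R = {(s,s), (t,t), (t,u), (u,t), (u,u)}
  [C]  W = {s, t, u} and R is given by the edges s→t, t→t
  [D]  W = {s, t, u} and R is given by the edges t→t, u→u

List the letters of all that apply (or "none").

The schema Lq ⊃ Mq is axiom D; it is valid on a frame iff R is serial.
(A) R is not serial (t has no R-successor), so the schema fails here.
(B) R is serial (every world has an R-successor), so the schema is valid here.
(C) R is not serial (u has no R-successor), so the schema fails here.
(D) R is not serial (s has no R-successor), so the schema fails here.

A, C, D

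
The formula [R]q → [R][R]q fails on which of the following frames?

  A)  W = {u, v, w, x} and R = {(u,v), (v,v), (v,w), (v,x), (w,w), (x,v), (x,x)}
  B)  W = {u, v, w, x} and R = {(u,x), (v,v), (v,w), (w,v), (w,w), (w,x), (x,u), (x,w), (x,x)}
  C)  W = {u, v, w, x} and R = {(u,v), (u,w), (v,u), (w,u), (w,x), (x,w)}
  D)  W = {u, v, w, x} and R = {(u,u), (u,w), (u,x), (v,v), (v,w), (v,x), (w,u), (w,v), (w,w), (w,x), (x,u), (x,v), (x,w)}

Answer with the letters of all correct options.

A, B, C, D

The schema [R]q → [R][R]q is axiom 4; it is valid on a frame iff R is transitive.
(A) R is not transitive (u R v and v R w but not u R w), so the schema fails here.
(B) R is not transitive (u R x and x R u but not u R u), so the schema fails here.
(C) R is not transitive (u R v and v R u but not u R u), so the schema fails here.
(D) R is not transitive (u R w and w R v but not u R v), so the schema fails here.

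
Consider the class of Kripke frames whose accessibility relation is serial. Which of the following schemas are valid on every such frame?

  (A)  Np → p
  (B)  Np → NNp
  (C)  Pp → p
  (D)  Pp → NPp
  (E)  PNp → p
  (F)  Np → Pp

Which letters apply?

(A) Np → p is axiom T, which corresponds to reflexivity. Such an R need not be reflexive — not valid.
(B) axiom 4: valid iff R is transitive. Such an R need not be transitive — not valid.
(C) Pp → p is the converse of T; it holds exactly when R ⊆ identity. Such an R need not be a subset of the identity — not valid.
(D) Pp → NPp is axiom 5; it is valid on a frame exactly when R is euclidean. Such an R need not be euclidean, so not valid.
(E) PNp → p (the dual of axiom B) characterises the symmetric frames. Such an R need not be symmetric — not valid.
(F) axiom D: valid iff R is serial. Every such R is serial — valid.

F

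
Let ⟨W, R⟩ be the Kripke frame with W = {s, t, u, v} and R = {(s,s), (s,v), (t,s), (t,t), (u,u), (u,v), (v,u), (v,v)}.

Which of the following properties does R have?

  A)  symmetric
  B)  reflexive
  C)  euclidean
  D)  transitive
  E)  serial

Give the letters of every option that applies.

B, E

(A) not symmetric: s R v but not v R s.
(B) reflexive: each world relates to itself.
(C) not euclidean: s R v and s R s but not v R s.
(D) not transitive: s R v and v R u but not s R u.
(E) serial: every world has an R-successor.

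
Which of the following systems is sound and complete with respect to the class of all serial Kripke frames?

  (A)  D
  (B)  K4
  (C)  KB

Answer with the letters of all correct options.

A

(A) D is determined by exactly this class.
(B) K4 is determined by the class of transitive frames.
(C) KB is determined by the class of symmetric frames.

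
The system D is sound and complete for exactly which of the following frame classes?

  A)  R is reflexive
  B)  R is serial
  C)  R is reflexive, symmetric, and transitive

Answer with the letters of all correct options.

(A) this class determines T (= KT), not D.
(B) D is sound and complete for exactly this class.
(C) this class determines S5, not D.

B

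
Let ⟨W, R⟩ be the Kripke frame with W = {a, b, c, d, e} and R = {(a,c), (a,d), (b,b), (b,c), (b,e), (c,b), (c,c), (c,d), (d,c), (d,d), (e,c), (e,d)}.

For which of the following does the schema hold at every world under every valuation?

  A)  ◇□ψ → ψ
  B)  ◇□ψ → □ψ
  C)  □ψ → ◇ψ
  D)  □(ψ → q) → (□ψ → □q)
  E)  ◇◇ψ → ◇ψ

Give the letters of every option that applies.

C, D

R is not symmetric: a R c but not c R a.
R is not transitive: a R c and c R b but not a R b.
R is not euclidean: b R c and b R e but not c R e.
R is serial: every world has an R-successor.
(A) ◇□ψ → ψ is the dual of axiom B; it is valid on a frame exactly when R is symmetric. R is not symmetric, so not valid.
(B) ◇□ψ → □ψ (the dual of axiom 5) characterises the euclidean frames. R is not euclidean — not valid.
(C) □ψ → ◇ψ is axiom D, which corresponds to seriality. R is serial — valid.
(D) this is just K, valid on every normal frame.
(E) ◇◇ψ → ◇ψ is the dual of axiom 4, which corresponds to transitivity. R is not transitive — not valid.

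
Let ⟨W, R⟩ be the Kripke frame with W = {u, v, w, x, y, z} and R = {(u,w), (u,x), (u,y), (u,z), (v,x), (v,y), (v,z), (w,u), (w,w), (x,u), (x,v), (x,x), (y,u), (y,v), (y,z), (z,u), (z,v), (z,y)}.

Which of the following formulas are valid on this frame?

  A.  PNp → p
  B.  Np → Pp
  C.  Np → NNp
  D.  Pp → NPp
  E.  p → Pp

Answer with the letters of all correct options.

A, B

R is not reflexive: not u R u.
R is symmetric: every R-edge is matched by its reverse.
R is not transitive: u R w and w R u but not u R u.
R is not euclidean: u R w and u R x but not w R x.
R is serial: every world has an R-successor.
(A) the dual of axiom B: valid iff R is symmetric. R is symmetric — valid.
(B) Np → Pp (axiom D) characterises the serial frames. R is serial — valid.
(C) Np → NNp is axiom 4, which corresponds to transitivity. R is not transitive — not valid.
(D) axiom 5: valid iff R is euclidean. R is not euclidean — not valid.
(E) the dual of axiom T: valid iff R is reflexive. R is not reflexive — not valid.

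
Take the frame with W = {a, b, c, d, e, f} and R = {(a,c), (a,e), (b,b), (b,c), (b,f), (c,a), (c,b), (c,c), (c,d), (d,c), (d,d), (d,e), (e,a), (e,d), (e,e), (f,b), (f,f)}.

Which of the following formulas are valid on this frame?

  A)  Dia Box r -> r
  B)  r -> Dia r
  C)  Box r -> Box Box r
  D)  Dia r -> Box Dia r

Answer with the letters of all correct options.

A

R is not reflexive: not a R a.
R is symmetric: every R-edge is matched by its reverse.
R is not transitive: a R c and c R a but not a R a.
R is not euclidean: a R c and a R e but not c R e.
(A) the dual of axiom B: valid iff R is symmetric. R is symmetric — valid.
(B) r -> Dia r is the dual of axiom T; it is valid on a frame exactly when R is reflexive. R is not reflexive, so not valid.
(C) axiom 4: valid iff R is transitive. R is not transitive — not valid.
(D) Dia r -> Box Dia r is axiom 5, which corresponds to the euclidean property. R is not euclidean — not valid.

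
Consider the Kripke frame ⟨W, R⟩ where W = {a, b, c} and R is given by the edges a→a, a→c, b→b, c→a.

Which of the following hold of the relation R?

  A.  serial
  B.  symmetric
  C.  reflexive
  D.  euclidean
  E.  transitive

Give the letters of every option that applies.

(A) serial: every world has an R-successor.
(B) symmetric: every R-edge is matched by its reverse.
(C) not reflexive: not c R c.
(D) not euclidean: a R c and a R c but not c R c.
(E) not transitive: c R a and a R c but not c R c.

A, B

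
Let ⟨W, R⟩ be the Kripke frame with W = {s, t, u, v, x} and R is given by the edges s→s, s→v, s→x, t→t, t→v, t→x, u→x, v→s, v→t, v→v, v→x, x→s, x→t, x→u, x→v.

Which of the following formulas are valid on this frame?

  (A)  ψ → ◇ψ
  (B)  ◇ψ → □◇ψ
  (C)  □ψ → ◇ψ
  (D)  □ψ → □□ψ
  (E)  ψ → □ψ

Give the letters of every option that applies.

R is not reflexive: not u R u.
R is not transitive: s R v and v R t but not s R t.
R is not euclidean: v R s and v R t but not s R t.
R is serial: every world has an R-successor.
R is not a subset of the identity: s R v with s ≠ v.
(A) ψ → ◇ψ (the dual of axiom T) characterises the reflexive frames. R is not reflexive — not valid.
(B) ◇ψ → □◇ψ is axiom 5, which corresponds to the euclidean property. R is not euclidean — not valid.
(C) □ψ → ◇ψ is axiom D, which corresponds to seriality. R is serial — valid.
(D) □ψ → □□ψ (axiom 4) characterises the transitive frames. R is not transitive — not valid.
(E) ψ → □ψ is valid only on frames where every R-edge is a self-loop. Here R ⊄ identity — not valid.

C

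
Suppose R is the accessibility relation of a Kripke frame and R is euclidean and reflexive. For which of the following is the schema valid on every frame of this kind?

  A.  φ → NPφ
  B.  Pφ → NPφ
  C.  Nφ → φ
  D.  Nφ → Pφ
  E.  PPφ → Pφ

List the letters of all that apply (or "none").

A, B, C, D, E

A reflexive euclidean relation is also symmetric (from wRw and wRv the euclidean condition gives vRw) and hence transitive; it is an equivalence relation.
(A) φ → NPφ (axiom B) characterises the symmetric frames. Every such R is symmetric — valid.
(B) Pφ → NPφ is axiom 5, which corresponds to the euclidean property. Every such R is euclidean — valid.
(C) Nφ → φ is axiom T; it is valid on a frame exactly when R is reflexive. Every such R is reflexive, so valid.
(D) Nφ → Pφ (axiom D) characterises the serial frames. Every such R is serial — valid.
(E) the dual of axiom 4: valid iff R is transitive. Every such R is transitive — valid.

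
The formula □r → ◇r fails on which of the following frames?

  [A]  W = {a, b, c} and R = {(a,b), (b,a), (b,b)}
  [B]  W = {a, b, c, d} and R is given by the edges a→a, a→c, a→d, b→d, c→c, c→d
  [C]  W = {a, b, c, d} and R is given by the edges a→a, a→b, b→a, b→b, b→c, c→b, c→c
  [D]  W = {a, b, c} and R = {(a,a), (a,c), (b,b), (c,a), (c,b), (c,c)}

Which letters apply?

A, B, C

The schema □r → ◇r is axiom D; it is valid on a frame iff R is serial.
(A) R is not serial (c has no R-successor), so the schema fails here.
(B) R is not serial (d has no R-successor), so the schema fails here.
(C) R is not serial (d has no R-successor), so the schema fails here.
(D) R is serial (every world has an R-successor), so the schema is valid here.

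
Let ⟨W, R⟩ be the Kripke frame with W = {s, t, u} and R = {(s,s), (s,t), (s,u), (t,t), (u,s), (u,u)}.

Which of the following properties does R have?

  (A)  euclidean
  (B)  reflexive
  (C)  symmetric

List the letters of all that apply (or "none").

B

(A) not euclidean: s R t and s R s but not t R s.
(B) reflexive: each world relates to itself.
(C) not symmetric: s R t but not t R s.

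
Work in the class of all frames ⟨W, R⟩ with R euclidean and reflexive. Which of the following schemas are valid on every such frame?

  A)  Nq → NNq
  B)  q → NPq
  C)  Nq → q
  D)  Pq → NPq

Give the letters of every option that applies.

A, B, C, D

A reflexive euclidean relation is also symmetric (from wRw and wRv the euclidean condition gives vRw) and hence transitive; it is an equivalence relation.
(A) axiom 4: valid iff R is transitive. Every such R is transitive — valid.
(B) q → NPq is axiom B; it is valid on a frame exactly when R is symmetric. Every such R is symmetric, so valid.
(C) axiom T: valid iff R is reflexive. Every such R is reflexive — valid.
(D) Pq → NPq (axiom 5) characterises the euclidean frames. Every such R is euclidean — valid.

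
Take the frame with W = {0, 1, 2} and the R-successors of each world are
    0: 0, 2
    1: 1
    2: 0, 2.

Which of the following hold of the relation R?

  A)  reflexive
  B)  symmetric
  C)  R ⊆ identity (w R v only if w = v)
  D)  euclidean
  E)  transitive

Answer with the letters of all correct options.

(A) reflexive: each world relates to itself.
(B) symmetric: every R-edge is matched by its reverse.
(C) not ⊆ identity: 0 R 2 with 0 ≠ 2.
(D) euclidean: any two R-successors of the same world are R-related.
(E) transitive: R is closed under composition.

A, B, D, E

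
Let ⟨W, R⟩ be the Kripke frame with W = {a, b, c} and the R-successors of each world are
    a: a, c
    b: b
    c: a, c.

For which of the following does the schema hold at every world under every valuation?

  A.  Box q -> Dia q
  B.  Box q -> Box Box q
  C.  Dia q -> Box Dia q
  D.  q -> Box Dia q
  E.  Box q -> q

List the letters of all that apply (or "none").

R is reflexive: each world relates to itself.
R is symmetric: every R-edge is matched by its reverse.
R is transitive: R is closed under composition.
R is euclidean: any two R-successors of the same world are R-related.
R is serial: every world has an R-successor.
(A) axiom D: valid iff R is serial. R is serial — valid.
(B) axiom 4: valid iff R is transitive. R is transitive — valid.
(C) Dia q -> Box Dia q (axiom 5) characterises the euclidean frames. R is euclidean — valid.
(D) q -> Box Dia q is axiom B, which corresponds to symmetry. R is symmetric — valid.
(E) Box q -> q is axiom T; it is valid on a frame exactly when R is reflexive. R is reflexive, so valid.

A, B, C, D, E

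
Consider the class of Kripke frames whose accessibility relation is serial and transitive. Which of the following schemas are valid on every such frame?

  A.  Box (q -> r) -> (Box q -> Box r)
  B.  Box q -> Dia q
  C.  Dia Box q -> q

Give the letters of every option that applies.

A, B

(A) Box (q -> r) -> (Box q -> Box r) is the K axiom; it holds on all frames — valid.
(B) Box q -> Dia q (axiom D) characterises the serial frames. Every such R is serial — valid.
(C) Dia Box q -> q (the dual of axiom B) characterises the symmetric frames. Such an R need not be symmetric — not valid.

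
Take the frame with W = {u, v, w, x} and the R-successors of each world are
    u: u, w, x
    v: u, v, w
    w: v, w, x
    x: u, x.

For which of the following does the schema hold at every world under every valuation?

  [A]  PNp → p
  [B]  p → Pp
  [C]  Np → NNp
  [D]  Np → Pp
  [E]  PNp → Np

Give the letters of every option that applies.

B, D

R is reflexive: each world relates to itself.
R is not symmetric: u R w but not w R u.
R is not transitive: u R w and w R v but not u R v.
R is not euclidean: u R w and u R u but not w R u.
R is serial: every world has an R-successor.
(A) PNp → p (the dual of axiom B) characterises the symmetric frames. R is not symmetric — not valid.
(B) p → Pp is the dual of axiom T; it is valid on a frame exactly when R is reflexive. R is reflexive, so valid.
(C) Np → NNp (axiom 4) characterises the transitive frames. R is not transitive — not valid.
(D) Np → Pp is axiom D, which corresponds to seriality. R is serial — valid.
(E) PNp → Np is the dual of axiom 5, which corresponds to the euclidean property. R is not euclidean — not valid.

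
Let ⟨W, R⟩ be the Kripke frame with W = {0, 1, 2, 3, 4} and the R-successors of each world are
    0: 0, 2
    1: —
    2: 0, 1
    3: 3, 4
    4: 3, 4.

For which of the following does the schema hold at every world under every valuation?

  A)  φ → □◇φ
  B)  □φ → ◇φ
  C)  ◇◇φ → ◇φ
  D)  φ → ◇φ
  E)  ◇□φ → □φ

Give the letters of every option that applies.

none

R is not reflexive: not 1 R 1.
R is not symmetric: 2 R 1 but not 1 R 2.
R is not transitive: 0 R 2 and 2 R 1 but not 0 R 1.
R is not euclidean: 2 R 0 and 2 R 1 but not 0 R 1.
R is not serial: 1 has no R-successor.
(A) φ → □◇φ (axiom B) characterises the symmetric frames. R is not symmetric — not valid.
(B) □φ → ◇φ (axiom D) characterises the serial frames. R is not serial — not valid.
(C) ◇◇φ → ◇φ (the dual of axiom 4) characterises the transitive frames. R is not transitive — not valid.
(D) the dual of axiom T: valid iff R is reflexive. R is not reflexive — not valid.
(E) ◇□φ → □φ is the dual of axiom 5; it is valid on a frame exactly when R is euclidean. R is not euclidean, so not valid.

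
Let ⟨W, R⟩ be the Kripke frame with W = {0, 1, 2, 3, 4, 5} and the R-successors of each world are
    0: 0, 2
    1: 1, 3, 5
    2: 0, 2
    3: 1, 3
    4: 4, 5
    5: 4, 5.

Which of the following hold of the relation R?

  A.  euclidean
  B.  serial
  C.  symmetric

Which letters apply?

B

(A) not euclidean: 1 R 3 and 1 R 5 but not 3 R 5.
(B) serial: every world has an R-successor.
(C) not symmetric: 1 R 5 but not 5 R 1.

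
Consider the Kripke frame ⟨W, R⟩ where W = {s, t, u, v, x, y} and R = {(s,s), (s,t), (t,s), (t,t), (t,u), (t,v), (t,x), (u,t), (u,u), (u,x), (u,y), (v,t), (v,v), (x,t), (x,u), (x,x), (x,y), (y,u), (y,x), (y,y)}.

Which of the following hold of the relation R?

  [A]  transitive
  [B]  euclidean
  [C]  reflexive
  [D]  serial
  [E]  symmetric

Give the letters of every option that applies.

(A) not transitive: s R t and t R u but not s R u.
(B) not euclidean: t R s and t R u but not s R u.
(C) reflexive: each world relates to itself.
(D) serial: every world has an R-successor.
(E) symmetric: every R-edge is matched by its reverse.

C, D, E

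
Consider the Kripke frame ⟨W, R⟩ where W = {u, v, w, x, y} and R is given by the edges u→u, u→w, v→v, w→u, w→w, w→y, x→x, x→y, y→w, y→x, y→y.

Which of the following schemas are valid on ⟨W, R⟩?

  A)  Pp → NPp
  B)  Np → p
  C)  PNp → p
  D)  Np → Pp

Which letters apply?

B, C, D

R is reflexive: each world relates to itself.
R is symmetric: every R-edge is matched by its reverse.
R is not euclidean: w R u and w R y but not u R y.
R is serial: every world has an R-successor.
(A) Pp → NPp is axiom 5; it is valid on a frame exactly when R is euclidean. R is not euclidean, so not valid.
(B) Np → p (axiom T) characterises the reflexive frames. R is reflexive — valid.
(C) PNp → p is the dual of axiom B; it is valid on a frame exactly when R is symmetric. R is symmetric, so valid.
(D) Np → Pp is axiom D; it is valid on a frame exactly when R is serial. R is serial, so valid.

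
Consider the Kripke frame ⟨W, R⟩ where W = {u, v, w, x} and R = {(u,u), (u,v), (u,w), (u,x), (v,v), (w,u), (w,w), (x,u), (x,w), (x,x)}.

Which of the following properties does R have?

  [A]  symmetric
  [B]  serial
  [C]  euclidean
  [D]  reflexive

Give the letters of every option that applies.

B, D

(A) not symmetric: u R v but not v R u.
(B) serial: every world has an R-successor.
(C) not euclidean: u R v and u R u but not v R u.
(D) reflexive: each world relates to itself.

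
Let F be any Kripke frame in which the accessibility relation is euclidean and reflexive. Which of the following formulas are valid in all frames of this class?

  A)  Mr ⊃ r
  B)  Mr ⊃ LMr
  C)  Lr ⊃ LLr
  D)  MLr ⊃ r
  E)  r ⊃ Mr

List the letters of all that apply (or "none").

A reflexive euclidean relation is also symmetric (from wRw and wRv the euclidean condition gives vRw) and hence transitive; it is an equivalence relation.
(A) Mr ⊃ r is the converse of T; it holds exactly when R ⊆ identity. Such an R need not be a subset of the identity — not valid.
(B) Mr ⊃ LMr (axiom 5) characterises the euclidean frames. Every such R is euclidean — valid.
(C) Lr ⊃ LLr (axiom 4) characterises the transitive frames. Every such R is transitive — valid.
(D) MLr ⊃ r (the dual of axiom B) characterises the symmetric frames. Every such R is symmetric — valid.
(E) the dual of axiom T: valid iff R is reflexive. Every such R is reflexive — valid.

B, C, D, E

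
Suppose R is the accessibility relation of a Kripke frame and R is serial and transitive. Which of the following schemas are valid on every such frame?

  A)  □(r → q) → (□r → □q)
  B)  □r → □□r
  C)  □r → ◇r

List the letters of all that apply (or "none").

(A) □(r → q) → (□r → □q) is axiom K, valid on every Kripke frame — valid.
(B) □r → □□r (axiom 4) characterises the transitive frames. Every such R is transitive — valid.
(C) □r → ◇r is axiom D, which corresponds to seriality. Every such R is serial — valid.

A, B, C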